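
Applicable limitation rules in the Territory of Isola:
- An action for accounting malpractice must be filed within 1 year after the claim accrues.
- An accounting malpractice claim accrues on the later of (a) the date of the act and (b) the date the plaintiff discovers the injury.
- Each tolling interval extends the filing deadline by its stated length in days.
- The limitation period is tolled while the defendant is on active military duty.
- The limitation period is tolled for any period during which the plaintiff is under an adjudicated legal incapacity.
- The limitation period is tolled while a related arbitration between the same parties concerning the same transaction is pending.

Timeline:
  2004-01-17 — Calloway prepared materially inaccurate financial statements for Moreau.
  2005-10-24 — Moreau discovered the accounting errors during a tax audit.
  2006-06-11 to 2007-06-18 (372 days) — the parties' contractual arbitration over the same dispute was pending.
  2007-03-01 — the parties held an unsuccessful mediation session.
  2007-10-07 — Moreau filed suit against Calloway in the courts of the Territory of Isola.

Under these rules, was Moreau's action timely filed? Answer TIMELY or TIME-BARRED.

TIMELY

The claim accrued on 2005-10-24 — the later of the 2004-01-17 act and the 2005-10-24 discovery.
1 year from 2005-10-24 is 2006-10-24.
The period was tolled for 372 days by the pending related arbitration (2006-06-11 to 2007-06-18), pushing the deadline to 2007-10-31.
None of the other events listed affects the running of the period under the stated rules.
Filing on 2007-10-07 beat the 2007-10-31 deadline — the action is timely.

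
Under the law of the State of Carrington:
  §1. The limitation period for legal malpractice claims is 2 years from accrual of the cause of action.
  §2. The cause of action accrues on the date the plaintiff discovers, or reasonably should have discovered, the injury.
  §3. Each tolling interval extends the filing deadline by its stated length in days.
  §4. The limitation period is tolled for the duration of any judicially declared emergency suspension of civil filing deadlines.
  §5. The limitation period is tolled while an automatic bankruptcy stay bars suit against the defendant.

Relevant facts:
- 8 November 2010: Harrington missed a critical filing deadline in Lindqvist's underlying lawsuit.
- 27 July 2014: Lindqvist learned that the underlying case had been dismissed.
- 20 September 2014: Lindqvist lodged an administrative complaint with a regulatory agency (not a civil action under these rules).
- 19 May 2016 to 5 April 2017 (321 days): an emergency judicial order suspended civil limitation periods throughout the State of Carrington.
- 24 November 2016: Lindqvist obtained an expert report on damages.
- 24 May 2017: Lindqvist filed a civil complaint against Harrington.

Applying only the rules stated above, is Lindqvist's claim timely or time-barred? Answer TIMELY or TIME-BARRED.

The claim did not accrue until Lindqvist discovered the injury on 27 July 2014; the 8 November 2010 act date does not start the clock under the stated rule.
2 years from 27 July 2014 is 27 July 2016.
Because the emergency suspension of filing deadlines ran from 19 May 2016 to 5 April 2017, the deadline is extended by 321 days to 13 June 2017.
None of the other events listed affects the running of the period under the stated rules.
The 24 May 2017 filing precedes the 13 June 2017 deadline; the claim is timely.

TIMELY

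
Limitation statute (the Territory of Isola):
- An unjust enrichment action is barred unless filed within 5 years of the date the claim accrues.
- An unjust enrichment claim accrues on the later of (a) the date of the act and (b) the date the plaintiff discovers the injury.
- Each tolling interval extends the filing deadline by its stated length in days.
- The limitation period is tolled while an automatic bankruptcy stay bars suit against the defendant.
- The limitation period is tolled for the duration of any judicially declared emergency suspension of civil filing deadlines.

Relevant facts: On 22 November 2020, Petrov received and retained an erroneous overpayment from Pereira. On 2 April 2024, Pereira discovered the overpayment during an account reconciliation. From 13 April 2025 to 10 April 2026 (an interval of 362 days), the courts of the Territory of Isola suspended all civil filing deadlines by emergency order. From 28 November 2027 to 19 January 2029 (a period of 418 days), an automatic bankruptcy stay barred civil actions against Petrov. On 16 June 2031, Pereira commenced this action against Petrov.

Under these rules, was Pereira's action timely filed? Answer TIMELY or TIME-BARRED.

Taking the later of the act (22 November 2020) and discovery (2 April 2024), the claim accrued on 2 April 2024.
The untolled deadline — 5 years after 2 April 2024 — is 2 April 2029.
The period was tolled for 362 days by the emergency suspension of filing deadlines (13 April 2025 to 10 April 2026), pushing the deadline to 30 March 2030.
The automatic bankruptcy stay from 28 November 2027 to 19 January 2029 tolled the period for 418 days, extending the deadline to 22 May 2031.
Pereira filed on 16 June 2031, after the 22 May 2031 deadline, so the action is time-barred.

TIME-BARRED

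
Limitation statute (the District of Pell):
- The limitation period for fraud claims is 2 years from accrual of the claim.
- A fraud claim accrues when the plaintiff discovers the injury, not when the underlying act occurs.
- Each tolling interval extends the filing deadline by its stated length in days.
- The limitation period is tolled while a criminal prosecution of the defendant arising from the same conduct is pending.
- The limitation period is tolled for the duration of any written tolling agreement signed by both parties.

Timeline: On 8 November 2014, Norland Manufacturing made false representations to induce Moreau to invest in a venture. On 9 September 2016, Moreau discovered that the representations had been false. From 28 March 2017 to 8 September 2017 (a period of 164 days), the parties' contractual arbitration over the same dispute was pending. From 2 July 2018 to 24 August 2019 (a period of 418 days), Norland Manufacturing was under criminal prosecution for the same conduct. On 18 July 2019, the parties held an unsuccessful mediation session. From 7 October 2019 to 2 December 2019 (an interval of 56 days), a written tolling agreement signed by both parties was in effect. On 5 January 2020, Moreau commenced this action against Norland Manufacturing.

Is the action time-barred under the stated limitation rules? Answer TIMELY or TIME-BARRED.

The claim did not accrue until Moreau discovered the injury on 9 September 2016; the 8 November 2014 act date does not start the clock under the stated rule.
The untolled deadline — 2 years after 9 September 2016 — is 9 September 2018.
The pending criminal prosecution from 2 July 2018 to 24 August 2019 tolled the period for 418 days, extending the deadline to 1 November 2019.
The written tolling agreement from 7 October 2019 to 2 December 2019 tolled the period for 56 days, extending the deadline to 27 December 2019.
The pending related arbitration from 28 March 2017 to 8 September 2017 does not toll the period, because no stated rule makes a pending arbitration a tolling event.
None of the other events listed affects the running of the period under the stated rules.
Moreau filed on 5 January 2020, after the 27 December 2019 deadline, so the action is time-barred.

TIME-BARRED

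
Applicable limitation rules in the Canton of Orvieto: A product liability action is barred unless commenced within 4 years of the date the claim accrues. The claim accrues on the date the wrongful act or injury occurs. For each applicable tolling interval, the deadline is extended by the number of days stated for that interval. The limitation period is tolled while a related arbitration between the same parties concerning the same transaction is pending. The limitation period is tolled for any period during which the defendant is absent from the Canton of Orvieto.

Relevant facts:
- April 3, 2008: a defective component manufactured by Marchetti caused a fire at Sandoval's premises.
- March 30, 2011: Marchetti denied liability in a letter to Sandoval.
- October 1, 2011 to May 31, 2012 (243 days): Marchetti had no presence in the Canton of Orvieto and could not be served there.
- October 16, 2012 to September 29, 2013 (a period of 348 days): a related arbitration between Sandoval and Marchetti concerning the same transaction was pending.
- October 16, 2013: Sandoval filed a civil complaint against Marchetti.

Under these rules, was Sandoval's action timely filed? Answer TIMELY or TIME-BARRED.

The claim accrued on April 3, 2008, the date of the act.
Adding the 4 years base period to April 3, 2008 gives a deadline of April 3, 2012, before any tolling.
Because the defendant's absence from the jurisdiction ran from October 1, 2011 to May 31, 2012, the deadline is extended by 243 days to December 2, 2012.
The period was tolled for 348 days by the pending related arbitration (October 16, 2012 to September 29, 2013), pushing the deadline to November 15, 2013.
None of the other events listed affects the running of the period under the stated rules.
The October 16, 2013 filing precedes the November 15, 2013 deadline; the claim is timely.

TIMELY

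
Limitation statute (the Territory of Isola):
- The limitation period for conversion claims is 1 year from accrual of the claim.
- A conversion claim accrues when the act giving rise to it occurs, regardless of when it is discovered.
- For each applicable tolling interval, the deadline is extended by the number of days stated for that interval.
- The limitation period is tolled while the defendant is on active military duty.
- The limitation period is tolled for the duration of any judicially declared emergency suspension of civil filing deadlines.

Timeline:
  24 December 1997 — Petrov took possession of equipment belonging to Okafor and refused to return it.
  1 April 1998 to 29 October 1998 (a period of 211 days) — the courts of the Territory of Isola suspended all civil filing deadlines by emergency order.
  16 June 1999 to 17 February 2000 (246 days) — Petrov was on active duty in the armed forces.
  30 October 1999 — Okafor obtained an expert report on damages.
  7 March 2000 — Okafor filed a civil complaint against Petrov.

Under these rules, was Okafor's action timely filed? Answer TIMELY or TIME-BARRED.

TIMELY

The claim accrued on 24 December 1997, the date of the act.
Adding the 1 year base period to 24 December 1997 gives a deadline of 24 December 1998, before any tolling.
The period was tolled for 211 days by the emergency suspension of filing deadlines (1 April 1998 to 29 October 1998), pushing the deadline to 23 July 1999.
The defendant's active military service from 16 June 1999 to 17 February 2000 tolled the period for 246 days, extending the deadline to 25 March 2000.
Nothing else in the chronology tolls or restarts the period.
Filing on 7 March 2000 beat the 25 March 2000 deadline — the action is timely.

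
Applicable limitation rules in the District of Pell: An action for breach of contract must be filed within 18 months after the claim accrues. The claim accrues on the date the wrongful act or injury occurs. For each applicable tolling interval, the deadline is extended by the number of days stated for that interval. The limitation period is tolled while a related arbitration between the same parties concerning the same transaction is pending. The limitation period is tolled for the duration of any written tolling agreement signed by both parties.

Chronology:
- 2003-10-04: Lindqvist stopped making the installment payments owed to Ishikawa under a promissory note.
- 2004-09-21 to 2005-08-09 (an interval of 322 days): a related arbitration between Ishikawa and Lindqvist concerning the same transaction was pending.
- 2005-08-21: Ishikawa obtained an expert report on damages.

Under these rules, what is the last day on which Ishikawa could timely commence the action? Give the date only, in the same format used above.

2006-02-20

The claim accrued on 2003-10-04, when the wrongful act occurred.
The untolled deadline — 18 months after 2003-10-04 — is 2005-04-04.
The pending related arbitration from 2004-09-21 to 2005-08-09 tolled the period for 322 days, extending the deadline to 2006-02-20.
The other events in the timeline have no effect on the limitation period under the stated rules.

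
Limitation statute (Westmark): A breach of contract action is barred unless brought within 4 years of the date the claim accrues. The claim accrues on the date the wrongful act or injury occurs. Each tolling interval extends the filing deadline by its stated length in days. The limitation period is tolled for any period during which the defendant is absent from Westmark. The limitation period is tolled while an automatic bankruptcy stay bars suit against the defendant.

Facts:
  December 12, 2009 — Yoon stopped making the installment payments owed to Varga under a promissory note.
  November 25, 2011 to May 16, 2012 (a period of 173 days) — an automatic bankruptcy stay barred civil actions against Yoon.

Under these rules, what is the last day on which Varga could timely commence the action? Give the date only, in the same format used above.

June 3, 2014

The claim accrued on December 12, 2009, when the wrongful act occurred.
4 years from December 12, 2009 is December 12, 2013.
The period was tolled for 173 days by the automatic bankruptcy stay (November 25, 2011 to May 16, 2012), pushing the deadline to June 3, 2014.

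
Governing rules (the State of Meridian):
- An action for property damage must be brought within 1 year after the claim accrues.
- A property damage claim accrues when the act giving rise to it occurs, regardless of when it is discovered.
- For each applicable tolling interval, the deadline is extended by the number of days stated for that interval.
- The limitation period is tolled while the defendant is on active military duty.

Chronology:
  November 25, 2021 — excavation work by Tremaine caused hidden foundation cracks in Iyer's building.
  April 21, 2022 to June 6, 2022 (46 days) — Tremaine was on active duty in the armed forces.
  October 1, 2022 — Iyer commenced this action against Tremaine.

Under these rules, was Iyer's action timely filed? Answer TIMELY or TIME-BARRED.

The limitation period began to run on November 25, 2021.
1 year from November 25, 2021 is November 25, 2022.
The period was tolled for 46 days by the defendant's active military service (April 21, 2022 to June 6, 2022), pushing the deadline to January 10, 2023.
The October 1, 2022 filing precedes the January 10, 2023 deadline; the claim is timely.

TIMELY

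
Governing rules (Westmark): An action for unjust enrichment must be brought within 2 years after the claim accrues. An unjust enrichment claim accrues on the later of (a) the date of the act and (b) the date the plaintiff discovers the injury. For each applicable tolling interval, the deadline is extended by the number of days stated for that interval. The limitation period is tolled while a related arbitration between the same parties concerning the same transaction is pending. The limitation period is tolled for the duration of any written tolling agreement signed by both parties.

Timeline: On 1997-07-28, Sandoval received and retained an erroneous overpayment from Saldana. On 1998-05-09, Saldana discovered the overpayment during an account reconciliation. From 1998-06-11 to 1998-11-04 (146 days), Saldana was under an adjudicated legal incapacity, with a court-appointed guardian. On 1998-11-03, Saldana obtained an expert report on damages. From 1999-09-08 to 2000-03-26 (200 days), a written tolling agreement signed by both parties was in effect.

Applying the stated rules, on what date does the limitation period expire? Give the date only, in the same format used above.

2000-11-25

Taking the later of the act (1997-07-28) and discovery (1998-05-09), the claim accrued on 1998-05-09.
Adding the 2 years base period to 1998-05-09 gives a deadline of 2000-05-09, before any tolling.
The period was tolled for 200 days by the written tolling agreement (1999-09-08 to 2000-03-26), pushing the deadline to 2000-11-25.
Although the plaintiff's incapacity ran from 1998-06-11 to 1998-11-04, the stated rules do not make that a tolling event, so it is disregarded.
None of the other events listed affects the running of the period under the stated rules.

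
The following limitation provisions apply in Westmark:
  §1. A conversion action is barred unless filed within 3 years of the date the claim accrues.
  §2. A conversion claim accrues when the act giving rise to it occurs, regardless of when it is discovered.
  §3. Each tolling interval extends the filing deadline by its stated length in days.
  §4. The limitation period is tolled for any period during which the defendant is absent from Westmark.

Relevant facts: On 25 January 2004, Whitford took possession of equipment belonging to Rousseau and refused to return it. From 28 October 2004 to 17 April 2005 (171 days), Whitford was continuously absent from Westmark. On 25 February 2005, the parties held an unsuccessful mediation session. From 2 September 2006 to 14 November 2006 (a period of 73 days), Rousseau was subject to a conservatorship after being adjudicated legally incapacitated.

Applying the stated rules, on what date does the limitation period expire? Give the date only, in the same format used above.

The limitation period began to run on 25 January 2004.
3 years from 25 January 2004 is 25 January 2007.
Because the defendant's absence from the jurisdiction ran from 28 October 2004 to 17 April 2005, the deadline is extended by 171 days to 15 July 2007.
The plaintiff's legal incapacity from 2 September 2006 to 14 November 2006 does not toll the period, because no stated rule makes the plaintiff's incapacity a tolling event.
None of the other events listed affects the running of the period under the stated rules.

15 July 2007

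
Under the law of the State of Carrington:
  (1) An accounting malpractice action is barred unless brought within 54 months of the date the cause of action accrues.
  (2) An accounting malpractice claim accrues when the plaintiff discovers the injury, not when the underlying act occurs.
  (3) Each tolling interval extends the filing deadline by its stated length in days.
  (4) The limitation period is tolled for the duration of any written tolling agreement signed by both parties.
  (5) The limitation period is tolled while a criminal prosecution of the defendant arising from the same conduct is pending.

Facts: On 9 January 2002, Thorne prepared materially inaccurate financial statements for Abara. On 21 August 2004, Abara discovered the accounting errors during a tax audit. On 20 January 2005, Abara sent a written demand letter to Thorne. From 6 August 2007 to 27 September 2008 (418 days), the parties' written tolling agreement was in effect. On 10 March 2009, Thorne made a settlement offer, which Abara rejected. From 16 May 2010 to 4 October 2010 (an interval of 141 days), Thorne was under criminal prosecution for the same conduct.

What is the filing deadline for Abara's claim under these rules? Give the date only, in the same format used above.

15 April 2010

The claim did not accrue until Abara discovered the injury on 21 August 2004; the 9 January 2002 act date does not start the clock under the stated rule.
The untolled deadline — 54 months after 21 August 2004 — is 21 February 2009.
Because the written tolling agreement ran from 6 August 2007 to 27 September 2008, the deadline is extended by 418 days to 15 April 2010.
By the time the pending criminal prosecution began on 16 May 2010, the limitation period had already expired on 15 April 2010; that interval cannot revive it.
The other events in the timeline have no effect on the limitation period under the stated rules.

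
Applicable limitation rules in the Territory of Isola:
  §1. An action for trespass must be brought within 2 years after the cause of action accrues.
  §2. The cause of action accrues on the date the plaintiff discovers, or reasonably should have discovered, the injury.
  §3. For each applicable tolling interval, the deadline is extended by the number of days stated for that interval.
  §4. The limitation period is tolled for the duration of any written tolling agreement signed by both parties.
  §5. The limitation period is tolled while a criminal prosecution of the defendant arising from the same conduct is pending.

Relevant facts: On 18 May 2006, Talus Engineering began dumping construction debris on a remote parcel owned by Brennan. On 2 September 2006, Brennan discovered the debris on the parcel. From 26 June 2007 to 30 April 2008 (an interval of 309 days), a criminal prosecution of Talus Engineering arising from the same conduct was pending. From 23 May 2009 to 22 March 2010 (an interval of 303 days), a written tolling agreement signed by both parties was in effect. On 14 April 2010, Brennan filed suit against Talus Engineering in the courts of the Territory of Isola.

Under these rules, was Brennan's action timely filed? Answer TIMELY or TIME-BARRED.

TIMELY

Accrual is tied to discovery, so the period began on 2 September 2006 rather than on 18 May 2006 when the act occurred.
The untolled deadline — 2 years after 2 September 2006 — is 2 September 2008.
Because the pending criminal prosecution ran from 26 June 2007 to 30 April 2008, the deadline is extended by 309 days to 8 July 2009.
Because the written tolling agreement ran from 23 May 2009 to 22 March 2010, the deadline is extended by 303 days to 7 May 2010.
Brennan filed on 14 April 2010, before the 7 May 2010 deadline, so the action is timely.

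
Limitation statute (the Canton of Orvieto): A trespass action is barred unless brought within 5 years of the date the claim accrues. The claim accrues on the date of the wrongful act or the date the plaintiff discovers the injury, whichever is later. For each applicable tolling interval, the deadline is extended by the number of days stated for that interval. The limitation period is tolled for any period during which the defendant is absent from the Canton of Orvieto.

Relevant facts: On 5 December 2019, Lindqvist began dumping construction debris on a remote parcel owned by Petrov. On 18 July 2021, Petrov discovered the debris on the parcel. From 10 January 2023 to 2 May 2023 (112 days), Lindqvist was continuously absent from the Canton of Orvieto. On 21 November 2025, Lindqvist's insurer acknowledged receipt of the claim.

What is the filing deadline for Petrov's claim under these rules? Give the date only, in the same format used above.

Taking the later of the act (5 December 2019) and discovery (18 July 2021), the claim accrued on 18 July 2021.
Adding the 5 years base period to 18 July 2021 gives a deadline of 18 July 2026, before any tolling.
Because the defendant's absence from the jurisdiction ran from 10 January 2023 to 2 May 2023, the deadline is extended by 112 days to 7 November 2026.
Nothing else in the chronology tolls or restarts the period.

7 November 2026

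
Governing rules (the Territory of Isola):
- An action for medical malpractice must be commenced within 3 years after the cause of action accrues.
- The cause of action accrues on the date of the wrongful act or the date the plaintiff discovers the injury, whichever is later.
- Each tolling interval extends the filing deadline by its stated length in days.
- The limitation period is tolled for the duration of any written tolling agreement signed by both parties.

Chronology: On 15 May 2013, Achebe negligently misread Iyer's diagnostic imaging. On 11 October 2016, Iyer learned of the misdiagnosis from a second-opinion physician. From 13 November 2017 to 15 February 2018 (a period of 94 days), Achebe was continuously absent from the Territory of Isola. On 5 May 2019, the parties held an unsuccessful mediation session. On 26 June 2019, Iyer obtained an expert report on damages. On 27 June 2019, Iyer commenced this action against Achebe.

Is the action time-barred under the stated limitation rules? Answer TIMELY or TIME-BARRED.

Taking the later of the act (15 May 2013) and discovery (11 October 2016), the claim accrued on 11 October 2016.
The untolled deadline — 3 years after 11 October 2016 — is 11 October 2019.
No stated provision tolls the period for the defendant's absence, so the interval from 13 November 2017 to 15 February 2018 has no effect on the deadline.
None of the other events listed affects the running of the period under the stated rules.
Iyer filed on 27 June 2019, before the 11 October 2019 deadline, so the action is timely.

TIMELY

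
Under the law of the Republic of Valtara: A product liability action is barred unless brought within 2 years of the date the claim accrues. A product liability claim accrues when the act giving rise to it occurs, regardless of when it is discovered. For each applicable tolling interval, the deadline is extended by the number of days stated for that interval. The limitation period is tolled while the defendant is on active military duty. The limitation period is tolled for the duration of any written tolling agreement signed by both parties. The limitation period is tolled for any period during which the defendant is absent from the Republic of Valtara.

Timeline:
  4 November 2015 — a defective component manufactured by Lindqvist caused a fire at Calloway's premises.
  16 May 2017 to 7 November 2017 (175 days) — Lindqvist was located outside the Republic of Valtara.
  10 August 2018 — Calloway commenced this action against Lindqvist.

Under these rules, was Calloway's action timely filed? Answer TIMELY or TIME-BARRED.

The claim accrued on 4 November 2015, when the wrongful act occurred.
Adding the 2 years base period to 4 November 2015 gives a deadline of 4 November 2017, before any tolling.
Because the defendant's absence from the jurisdiction ran from 16 May 2017 to 7 November 2017, the deadline is extended by 175 days to 28 April 2018.
The 10 August 2018 filing falls after the 28 April 2018 deadline; the claim is time-barred.

TIME-BARRED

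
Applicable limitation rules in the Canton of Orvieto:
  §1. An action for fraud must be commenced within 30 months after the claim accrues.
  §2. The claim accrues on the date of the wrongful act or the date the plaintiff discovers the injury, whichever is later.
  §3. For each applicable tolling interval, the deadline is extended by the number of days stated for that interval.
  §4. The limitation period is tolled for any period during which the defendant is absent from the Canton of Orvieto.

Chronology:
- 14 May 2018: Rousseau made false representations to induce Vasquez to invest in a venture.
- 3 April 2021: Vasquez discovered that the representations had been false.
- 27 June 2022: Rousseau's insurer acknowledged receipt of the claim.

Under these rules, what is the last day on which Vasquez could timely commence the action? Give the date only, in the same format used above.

Taking the later of the act (14 May 2018) and discovery (3 April 2021), the claim accrued on 3 April 2021.
30 months from 3 April 2021 is 3 October 2023.
The other events in the timeline have no effect on the limitation period under the stated rules.

3 October 2023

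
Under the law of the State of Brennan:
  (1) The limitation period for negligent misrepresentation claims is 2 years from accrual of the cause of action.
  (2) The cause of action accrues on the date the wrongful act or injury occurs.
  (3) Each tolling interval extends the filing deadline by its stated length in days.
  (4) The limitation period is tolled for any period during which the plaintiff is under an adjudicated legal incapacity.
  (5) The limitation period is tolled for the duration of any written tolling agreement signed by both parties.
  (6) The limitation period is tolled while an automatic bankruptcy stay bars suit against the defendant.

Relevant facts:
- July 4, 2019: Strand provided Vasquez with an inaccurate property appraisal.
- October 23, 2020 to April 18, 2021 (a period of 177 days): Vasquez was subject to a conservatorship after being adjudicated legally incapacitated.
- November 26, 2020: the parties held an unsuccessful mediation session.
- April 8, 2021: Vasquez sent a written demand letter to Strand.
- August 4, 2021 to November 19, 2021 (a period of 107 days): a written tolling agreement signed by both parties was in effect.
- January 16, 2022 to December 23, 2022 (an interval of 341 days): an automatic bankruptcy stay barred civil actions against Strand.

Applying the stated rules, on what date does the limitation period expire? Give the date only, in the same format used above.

March 21, 2023

The cause of action accrued on July 4, 2019, the date of the act.
The untolled deadline — 2 years after July 4, 2019 — is July 4, 2021.
The period was tolled for 177 days by the plaintiff's legal incapacity (October 23, 2020 to April 18, 2021), pushing the deadline to December 28, 2021.
The period was tolled for 107 days by the written tolling agreement (August 4, 2021 to November 19, 2021), pushing the deadline to April 14, 2022.
Because the automatic bankruptcy stay ran from January 16, 2022 to December 23, 2022, the deadline is extended by 341 days to March 21, 2023.
None of the other events listed affects the running of the period under the stated rules.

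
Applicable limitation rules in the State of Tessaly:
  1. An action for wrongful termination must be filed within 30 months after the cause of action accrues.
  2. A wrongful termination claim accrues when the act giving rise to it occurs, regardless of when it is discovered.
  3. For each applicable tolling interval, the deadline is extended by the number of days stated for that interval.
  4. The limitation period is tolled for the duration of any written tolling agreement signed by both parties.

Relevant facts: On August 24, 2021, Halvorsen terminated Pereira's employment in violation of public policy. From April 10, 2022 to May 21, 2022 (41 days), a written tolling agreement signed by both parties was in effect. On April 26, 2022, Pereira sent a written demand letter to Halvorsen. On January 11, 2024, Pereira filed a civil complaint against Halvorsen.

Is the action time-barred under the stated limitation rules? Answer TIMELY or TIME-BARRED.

The limitation period began to run on August 24, 2021.
The untolled deadline — 30 months after August 24, 2021 — is February 24, 2024.
The written tolling agreement from April 10, 2022 to May 21, 2022 tolled the period for 41 days, extending the deadline to April 5, 2024.
The other events in the timeline have no effect on the limitation period under the stated rules.
Filing on January 11, 2024 beat the April 5, 2024 deadline — the action is timely.

TIMELY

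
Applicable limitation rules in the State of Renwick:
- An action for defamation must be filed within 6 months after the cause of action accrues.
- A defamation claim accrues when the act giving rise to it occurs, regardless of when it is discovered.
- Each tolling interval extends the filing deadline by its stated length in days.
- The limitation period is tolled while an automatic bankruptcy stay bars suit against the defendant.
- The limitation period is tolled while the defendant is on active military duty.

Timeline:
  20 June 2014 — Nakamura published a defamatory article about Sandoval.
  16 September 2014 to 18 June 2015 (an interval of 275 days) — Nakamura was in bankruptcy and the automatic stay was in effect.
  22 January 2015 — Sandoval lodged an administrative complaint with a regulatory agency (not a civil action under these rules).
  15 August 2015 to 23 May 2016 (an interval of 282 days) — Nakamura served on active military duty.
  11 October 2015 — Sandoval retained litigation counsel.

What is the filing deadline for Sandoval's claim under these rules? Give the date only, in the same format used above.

The cause of action accrued on 20 June 2014, the date of the act.
6 months from 20 June 2014 is 20 December 2014.
The automatic bankruptcy stay from 16 September 2014 to 18 June 2015 tolled the period for 275 days, extending the deadline to 21 September 2015.
Because the defendant's active military service ran from 15 August 2015 to 23 May 2016, the deadline is extended by 282 days to 29 June 2016.
None of the other events listed affects the running of the period under the stated rules.

29 June 2016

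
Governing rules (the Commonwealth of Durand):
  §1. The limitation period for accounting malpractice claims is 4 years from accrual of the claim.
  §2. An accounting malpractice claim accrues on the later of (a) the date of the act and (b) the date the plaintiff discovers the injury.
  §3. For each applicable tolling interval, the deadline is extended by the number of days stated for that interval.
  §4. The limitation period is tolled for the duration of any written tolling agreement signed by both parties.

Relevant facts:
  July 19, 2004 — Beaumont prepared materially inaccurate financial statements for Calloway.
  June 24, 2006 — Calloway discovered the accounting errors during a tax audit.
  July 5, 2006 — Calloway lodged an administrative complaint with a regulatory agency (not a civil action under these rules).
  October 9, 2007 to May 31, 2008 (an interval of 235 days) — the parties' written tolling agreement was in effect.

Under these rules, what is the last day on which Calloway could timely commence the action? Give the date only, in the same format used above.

Taking the later of the act (July 19, 2004) and discovery (June 24, 2006), the claim accrued on June 24, 2006.
Adding the 4 years base period to June 24, 2006 gives a deadline of June 24, 2010, before any tolling.
Because the written tolling agreement ran from October 9, 2007 to May 31, 2008, the deadline is extended by 235 days to February 14, 2011.
Nothing else in the chronology tolls or restarts the period.

February 14, 2011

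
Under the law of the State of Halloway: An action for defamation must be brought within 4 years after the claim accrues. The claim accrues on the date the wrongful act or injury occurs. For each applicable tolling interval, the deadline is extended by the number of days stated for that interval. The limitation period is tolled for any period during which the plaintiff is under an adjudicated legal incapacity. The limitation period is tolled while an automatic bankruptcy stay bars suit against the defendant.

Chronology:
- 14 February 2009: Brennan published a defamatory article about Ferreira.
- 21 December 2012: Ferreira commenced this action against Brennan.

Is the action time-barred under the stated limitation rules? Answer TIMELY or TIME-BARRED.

The claim accrued on 14 February 2009, when the wrongful act occurred.
Adding the 4 years base period to 14 February 2009 gives a deadline of 14 February 2013, before any tolling.
The 21 December 2012 filing precedes the 14 February 2013 deadline; the claim is timely.

TIMELY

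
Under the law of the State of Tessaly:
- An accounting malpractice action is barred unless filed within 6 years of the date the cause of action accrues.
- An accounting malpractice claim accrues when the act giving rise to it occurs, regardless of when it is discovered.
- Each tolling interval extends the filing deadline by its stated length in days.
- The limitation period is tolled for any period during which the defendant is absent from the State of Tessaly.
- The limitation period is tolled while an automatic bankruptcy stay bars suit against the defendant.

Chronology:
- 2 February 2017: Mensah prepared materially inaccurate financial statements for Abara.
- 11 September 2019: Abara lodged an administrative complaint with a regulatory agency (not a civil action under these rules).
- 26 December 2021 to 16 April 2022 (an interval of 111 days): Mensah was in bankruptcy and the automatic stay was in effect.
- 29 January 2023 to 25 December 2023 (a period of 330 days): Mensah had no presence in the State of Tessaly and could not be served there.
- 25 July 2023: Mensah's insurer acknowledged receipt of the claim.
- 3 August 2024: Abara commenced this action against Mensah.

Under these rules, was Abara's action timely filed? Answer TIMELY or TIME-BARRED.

TIME-BARRED

The claim accrued on 2 February 2017, when the wrongful act occurred.
6 years from 2 February 2017 is 2 February 2023.
The automatic bankruptcy stay from 26 December 2021 to 16 April 2022 tolled the period for 111 days, extending the deadline to 24 May 2023.
The period was tolled for 330 days by the defendant's absence from the jurisdiction (29 January 2023 to 25 December 2023), pushing the deadline to 18 April 2024.
None of the other events listed affects the running of the period under the stated rules.
The 3 August 2024 filing falls after the 18 April 2024 deadline; the claim is time-barred.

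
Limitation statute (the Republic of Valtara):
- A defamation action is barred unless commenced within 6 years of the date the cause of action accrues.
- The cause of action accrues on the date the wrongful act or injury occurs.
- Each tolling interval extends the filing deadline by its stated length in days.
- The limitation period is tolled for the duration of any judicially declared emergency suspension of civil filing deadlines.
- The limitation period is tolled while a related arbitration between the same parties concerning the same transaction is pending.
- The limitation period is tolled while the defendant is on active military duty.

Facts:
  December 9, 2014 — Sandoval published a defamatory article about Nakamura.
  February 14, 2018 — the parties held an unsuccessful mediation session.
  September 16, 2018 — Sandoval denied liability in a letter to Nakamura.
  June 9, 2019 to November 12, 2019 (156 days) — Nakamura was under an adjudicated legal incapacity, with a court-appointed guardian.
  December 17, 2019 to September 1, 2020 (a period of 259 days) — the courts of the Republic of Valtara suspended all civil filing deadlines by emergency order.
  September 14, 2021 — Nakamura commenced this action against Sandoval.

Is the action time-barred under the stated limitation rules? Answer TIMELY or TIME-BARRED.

The cause of action accrued on December 9, 2014, the date of the act.
The untolled deadline — 6 years after December 9, 2014 — is December 9, 2020.
Because the emergency suspension of filing deadlines ran from December 17, 2019 to September 1, 2020, the deadline is extended by 259 days to August 25, 2021.
The plaintiff's legal incapacity from June 9, 2019 to November 12, 2019 does not toll the period, because no stated rule makes the plaintiff's incapacity a tolling event.
The other events in the timeline have no effect on the limitation period under the stated rules.
Nakamura filed on September 14, 2021, after the August 25, 2021 deadline, so the action is time-barred.

TIME-BARRED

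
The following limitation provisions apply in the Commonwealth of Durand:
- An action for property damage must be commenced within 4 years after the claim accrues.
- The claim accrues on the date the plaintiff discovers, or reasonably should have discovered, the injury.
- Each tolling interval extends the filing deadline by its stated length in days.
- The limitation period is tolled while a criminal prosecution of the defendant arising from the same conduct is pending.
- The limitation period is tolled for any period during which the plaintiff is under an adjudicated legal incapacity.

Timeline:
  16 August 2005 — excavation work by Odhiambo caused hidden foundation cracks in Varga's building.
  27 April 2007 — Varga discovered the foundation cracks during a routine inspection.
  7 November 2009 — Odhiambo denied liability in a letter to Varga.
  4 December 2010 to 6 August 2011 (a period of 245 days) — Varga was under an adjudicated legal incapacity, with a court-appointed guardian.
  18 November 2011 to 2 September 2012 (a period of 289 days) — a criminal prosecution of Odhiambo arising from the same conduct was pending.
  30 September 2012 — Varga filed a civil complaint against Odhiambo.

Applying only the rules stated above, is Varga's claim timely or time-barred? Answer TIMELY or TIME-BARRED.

The claim did not accrue until Varga discovered the injury on 27 April 2007; the 16 August 2005 act date does not start the clock under the stated rule.
Adding the 4 years base period to 27 April 2007 gives a deadline of 27 April 2011, before any tolling.
The plaintiff's legal incapacity from 4 December 2010 to 6 August 2011 tolled the period for 245 days, extending the deadline to 28 December 2011.
The period was tolled for 289 days by the pending criminal prosecution (18 November 2011 to 2 September 2012), pushing the deadline to 12 October 2012.
Nothing else in the chronology tolls or restarts the period.
The 30 September 2012 filing precedes the 12 October 2012 deadline; the claim is timely.

TIMELY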